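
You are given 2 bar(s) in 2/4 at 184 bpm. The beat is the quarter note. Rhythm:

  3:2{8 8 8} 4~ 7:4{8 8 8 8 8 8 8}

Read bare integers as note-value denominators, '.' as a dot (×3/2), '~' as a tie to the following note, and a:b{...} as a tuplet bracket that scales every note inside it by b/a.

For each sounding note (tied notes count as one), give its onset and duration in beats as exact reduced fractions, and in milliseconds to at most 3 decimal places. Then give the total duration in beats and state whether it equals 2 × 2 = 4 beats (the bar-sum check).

1) 0.0ms=0b +108.696ms=1/3b
2) 108.696ms=1/3b +108.696ms=1/3b
3) 217.391ms=2/3b +108.696ms=1/3b
4) 326.087ms=1b +419.255ms=9/7b
5) 745.342ms=16/7b +93.168ms=2/7b
6) 838.509ms=18/7b +93.168ms=2/7b
7) 931.677ms=20/7b +93.168ms=2/7b
8) 1024.845ms=22/7b +93.168ms=2/7b
9) 1118.012ms=24/7b +93.168ms=2/7b
10) 1211.18ms=26/7b +93.168ms=2/7b
Σ=4b of 4 (184bpm 2/4) — PASS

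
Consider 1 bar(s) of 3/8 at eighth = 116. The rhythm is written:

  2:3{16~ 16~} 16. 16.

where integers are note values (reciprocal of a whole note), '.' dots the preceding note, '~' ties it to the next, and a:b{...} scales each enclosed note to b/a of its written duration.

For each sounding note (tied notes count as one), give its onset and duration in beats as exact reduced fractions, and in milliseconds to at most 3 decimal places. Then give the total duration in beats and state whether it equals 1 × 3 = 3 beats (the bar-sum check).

1) 0.0ms=0b +1163.793ms=9/4b
2) 1163.793ms=9/4b +387.931ms=3/4b
Σ=3b of 3 (116bpm 3/8) — PASS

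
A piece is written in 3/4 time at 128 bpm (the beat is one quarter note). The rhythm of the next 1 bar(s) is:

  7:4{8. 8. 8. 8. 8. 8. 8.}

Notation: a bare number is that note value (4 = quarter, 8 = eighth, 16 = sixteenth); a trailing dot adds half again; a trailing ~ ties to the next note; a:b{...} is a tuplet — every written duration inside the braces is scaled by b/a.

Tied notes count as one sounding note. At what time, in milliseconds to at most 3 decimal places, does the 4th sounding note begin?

note 4 onset = 9/7b = 602.679ms

1. 0.0ms @ 0 + 200.893ms (3/7)
2. 200.893ms @ 3/7 + 200.893ms (3/7)
3. 401.786ms @ 6/7 + 200.893ms (3/7)
4. 602.679ms @ 9/7 + 200.893ms (3/7)
5. 803.571ms @ 12/7 + 200.893ms (3/7)
6. 1004.464ms @ 15/7 + 200.893ms (3/7)
7. 1205.357ms @ 18/7 + 200.893ms (3/7)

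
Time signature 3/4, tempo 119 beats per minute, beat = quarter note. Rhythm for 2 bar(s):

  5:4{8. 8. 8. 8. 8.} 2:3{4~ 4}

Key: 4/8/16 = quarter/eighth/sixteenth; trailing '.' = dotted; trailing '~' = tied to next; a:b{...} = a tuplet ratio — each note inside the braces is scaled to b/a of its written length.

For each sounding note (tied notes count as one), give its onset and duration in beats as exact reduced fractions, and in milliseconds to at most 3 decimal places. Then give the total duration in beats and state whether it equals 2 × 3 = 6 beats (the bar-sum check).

1) 0.0ms=0b +302.521ms=3/5b
2) 302.521ms=3/5b +302.521ms=3/5b
3) 605.042ms=6/5b +302.521ms=3/5b
4) 907.563ms=9/5b +302.521ms=3/5b
5) 1210.084ms=12/5b +302.521ms=3/5b
6) 1512.605ms=3b +1512.605ms=3b
Σ=6b of 6 (119bpm 3/4) — PASS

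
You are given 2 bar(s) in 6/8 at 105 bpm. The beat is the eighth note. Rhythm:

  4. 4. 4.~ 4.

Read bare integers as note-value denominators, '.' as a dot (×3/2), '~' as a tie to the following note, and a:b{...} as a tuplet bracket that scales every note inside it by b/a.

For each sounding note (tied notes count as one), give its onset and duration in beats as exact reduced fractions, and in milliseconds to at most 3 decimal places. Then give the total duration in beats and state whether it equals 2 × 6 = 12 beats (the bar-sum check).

1) 0.0ms=0b +1714.286ms=3b
2) 1714.286ms=3b +1714.286ms=3b
3) 3428.571ms=6b +3428.571ms=6b
Σ=12b of 12 (105bpm 6/8) — PASS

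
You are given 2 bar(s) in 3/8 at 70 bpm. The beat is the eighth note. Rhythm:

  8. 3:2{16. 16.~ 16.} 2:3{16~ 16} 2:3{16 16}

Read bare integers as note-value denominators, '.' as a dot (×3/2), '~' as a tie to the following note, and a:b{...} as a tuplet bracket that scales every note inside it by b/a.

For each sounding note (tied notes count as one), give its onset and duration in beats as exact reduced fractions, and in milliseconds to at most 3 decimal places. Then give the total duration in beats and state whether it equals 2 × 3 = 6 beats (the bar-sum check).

1) 0.0ms=0b +1285.714ms=3/2b
2) 1285.714ms=3/2b +428.571ms=1/2b
3) 1714.286ms=2b +857.143ms=1b
4) 2571.429ms=3b +1285.714ms=3/2b
5) 3857.143ms=9/2b +642.857ms=3/4b
6) 4500.0ms=21/4b +642.857ms=3/4b
Σ=6b of 6 (70bpm 3/8) — PASS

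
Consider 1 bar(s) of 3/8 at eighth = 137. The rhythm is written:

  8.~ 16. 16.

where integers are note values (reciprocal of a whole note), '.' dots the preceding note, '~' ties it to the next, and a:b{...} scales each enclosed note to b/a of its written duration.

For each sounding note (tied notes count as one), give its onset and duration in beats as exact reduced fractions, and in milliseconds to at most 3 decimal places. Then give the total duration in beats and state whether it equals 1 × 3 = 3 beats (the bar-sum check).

1) 0.0ms=0b +985.401ms=9/4b
2) 985.401ms=9/4b +328.467ms=3/4b
Σ=3b of 3 (137bpm 3/8) — PASS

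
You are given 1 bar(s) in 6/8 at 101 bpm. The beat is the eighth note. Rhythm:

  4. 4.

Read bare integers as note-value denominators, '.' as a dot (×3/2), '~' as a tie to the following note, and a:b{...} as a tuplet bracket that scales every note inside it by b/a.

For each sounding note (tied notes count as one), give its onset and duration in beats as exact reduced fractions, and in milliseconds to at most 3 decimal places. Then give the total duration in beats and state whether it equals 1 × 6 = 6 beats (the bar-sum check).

1) 0.0ms=0b +1782.178ms=3b
2) 1782.178ms=3b +1782.178ms=3b
Σ=6b of 6 (101bpm 6/8) — PASS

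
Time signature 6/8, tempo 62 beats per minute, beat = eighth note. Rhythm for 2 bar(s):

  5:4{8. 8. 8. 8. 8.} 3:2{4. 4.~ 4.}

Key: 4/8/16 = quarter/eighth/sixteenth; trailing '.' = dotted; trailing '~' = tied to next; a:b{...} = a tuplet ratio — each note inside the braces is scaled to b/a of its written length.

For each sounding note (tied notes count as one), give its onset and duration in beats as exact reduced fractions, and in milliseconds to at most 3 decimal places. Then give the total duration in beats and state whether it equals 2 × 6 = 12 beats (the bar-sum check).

1) 0.0ms=0b +1161.29ms=6/5b
2) 1161.29ms=6/5b +1161.29ms=6/5b
3) 2322.581ms=12/5b +1161.29ms=6/5b
4) 3483.871ms=18/5b +1161.29ms=6/5b
5) 4645.161ms=24/5b +1161.29ms=6/5b
6) 5806.452ms=6b +1935.484ms=2b
7) 7741.935ms=8b +3870.968ms=4b
Σ=12b of 12 (62bpm 6/8) — PASS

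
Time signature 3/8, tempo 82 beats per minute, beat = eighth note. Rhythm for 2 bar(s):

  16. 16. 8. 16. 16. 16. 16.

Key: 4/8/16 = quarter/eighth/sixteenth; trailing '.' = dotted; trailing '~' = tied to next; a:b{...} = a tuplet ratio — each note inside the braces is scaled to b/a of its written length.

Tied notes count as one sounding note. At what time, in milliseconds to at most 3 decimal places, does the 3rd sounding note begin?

note 3 onset = 3/2b = 1097.561ms

1. 0.0ms @ 0 + 548.78ms (3/4)
2. 548.78ms @ 3/4 + 548.78ms (3/4)
3. 1097.561ms @ 3/2 + 1097.561ms (3/2)
4. 2195.122ms @ 3 + 548.78ms (3/4)
5. 2743.902ms @ 15/4 + 548.78ms (3/4)
6. 3292.683ms @ 9/2 + 548.78ms (3/4)
7. 3841.463ms @ 21/4 + 548.78ms (3/4)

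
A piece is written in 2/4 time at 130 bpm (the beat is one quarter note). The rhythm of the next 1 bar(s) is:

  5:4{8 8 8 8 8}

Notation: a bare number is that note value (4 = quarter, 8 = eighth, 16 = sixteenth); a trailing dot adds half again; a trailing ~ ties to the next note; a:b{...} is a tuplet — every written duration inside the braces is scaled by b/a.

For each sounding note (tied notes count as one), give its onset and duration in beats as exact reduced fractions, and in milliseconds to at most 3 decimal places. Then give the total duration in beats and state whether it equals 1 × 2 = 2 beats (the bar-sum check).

1) 0.0ms=0b +184.615ms=2/5b
2) 184.615ms=2/5b +184.615ms=2/5b
3) 369.231ms=4/5b +184.615ms=2/5b
4) 553.846ms=6/5b +184.615ms=2/5b
5) 738.462ms=8/5b +184.615ms=2/5b
Σ=2b of 2 (130bpm 2/4) — PASS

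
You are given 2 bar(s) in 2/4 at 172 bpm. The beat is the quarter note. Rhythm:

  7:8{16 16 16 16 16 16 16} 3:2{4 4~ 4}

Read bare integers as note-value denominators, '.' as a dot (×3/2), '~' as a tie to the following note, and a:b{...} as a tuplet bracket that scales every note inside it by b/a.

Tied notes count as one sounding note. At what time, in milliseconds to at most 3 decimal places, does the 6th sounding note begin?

note 6 onset = 10/7b = 498.339ms

1. 0.0ms @ 0 + 99.668ms (2/7)
2. 99.668ms @ 2/7 + 99.668ms (2/7)
3. 199.336ms @ 4/7 + 99.668ms (2/7)
4. 299.003ms @ 6/7 + 99.668ms (2/7)
5. 398.671ms @ 8/7 + 99.668ms (2/7)
6. 498.339ms @ 10/7 + 99.668ms (2/7)
7. 598.007ms @ 12/7 + 99.668ms (2/7)
8. 697.674ms @ 2 + 232.558ms (2/3)
9. 930.233ms @ 8/3 + 465.116ms (4/3)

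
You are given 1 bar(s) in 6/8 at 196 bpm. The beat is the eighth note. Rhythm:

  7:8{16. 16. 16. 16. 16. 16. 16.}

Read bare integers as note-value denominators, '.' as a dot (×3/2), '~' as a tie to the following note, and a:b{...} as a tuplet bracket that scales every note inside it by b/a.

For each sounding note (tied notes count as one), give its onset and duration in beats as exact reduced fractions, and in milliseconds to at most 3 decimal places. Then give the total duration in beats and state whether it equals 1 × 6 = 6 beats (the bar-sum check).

1) 0.0ms=0b +262.391ms=6/7b
2) 262.391ms=6/7b +262.391ms=6/7b
3) 524.781ms=12/7b +262.391ms=6/7b
4) 787.172ms=18/7b +262.391ms=6/7b
5) 1049.563ms=24/7b +262.391ms=6/7b
6) 1311.953ms=30/7b +262.391ms=6/7b
7) 1574.344ms=36/7b +262.391ms=6/7b
Σ=6b of 6 (196bpm 6/8) — PASS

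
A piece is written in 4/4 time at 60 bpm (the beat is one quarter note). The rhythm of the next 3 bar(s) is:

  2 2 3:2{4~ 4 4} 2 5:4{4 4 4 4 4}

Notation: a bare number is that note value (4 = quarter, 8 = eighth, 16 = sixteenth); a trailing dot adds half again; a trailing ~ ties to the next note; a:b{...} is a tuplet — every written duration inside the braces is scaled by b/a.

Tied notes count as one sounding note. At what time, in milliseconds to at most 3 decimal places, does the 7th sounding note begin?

note 7 onset = 44/5b = 8800.0ms

1. 0.0ms @ 0 + 2000.0ms (2)
2. 2000.0ms @ 2 + 2000.0ms (2)
3. 4000.0ms @ 4 + 1333.333ms (4/3)
4. 5333.333ms @ 16/3 + 666.667ms (2/3)
5. 6000.0ms @ 6 + 2000.0ms (2)
6. 8000.0ms @ 8 + 800.0ms (4/5)
7. 8800.0ms @ 44/5 + 800.0ms (4/5)
8. 9600.0ms @ 48/5 + 800.0ms (4/5)
9. 10400.0ms @ 52/5 + 800.0ms (4/5)
10. 11200.0ms @ 56/5 + 800.0ms (4/5)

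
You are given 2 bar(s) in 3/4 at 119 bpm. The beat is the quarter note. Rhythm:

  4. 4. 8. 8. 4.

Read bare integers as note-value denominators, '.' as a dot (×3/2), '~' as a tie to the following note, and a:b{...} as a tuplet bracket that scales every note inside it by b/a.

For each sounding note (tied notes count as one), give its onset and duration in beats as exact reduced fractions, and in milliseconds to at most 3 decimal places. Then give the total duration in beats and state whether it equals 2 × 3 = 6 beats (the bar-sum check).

1) 0.0ms=0b +756.303ms=3/2b
2) 756.303ms=3/2b +756.303ms=3/2b
3) 1512.605ms=3b +378.151ms=3/4b
4) 1890.756ms=15/4b +378.151ms=3/4b
5) 2268.908ms=9/2b +756.303ms=3/2b
Σ=6b of 6 (119bpm 3/4) — PASS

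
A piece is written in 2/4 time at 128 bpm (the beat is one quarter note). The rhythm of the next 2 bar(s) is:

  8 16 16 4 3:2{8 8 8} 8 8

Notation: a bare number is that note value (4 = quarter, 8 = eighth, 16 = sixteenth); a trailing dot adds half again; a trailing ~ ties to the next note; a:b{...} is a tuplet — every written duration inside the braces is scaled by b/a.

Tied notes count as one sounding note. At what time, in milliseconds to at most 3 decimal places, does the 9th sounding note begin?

1. 0.0ms @ 0 + 234.375ms (1/2)
2. 234.375ms @ 1/2 + 117.188ms (1/4)
3. 351.562ms @ 3/4 + 117.188ms (1/4)
4. 468.75ms @ 1 + 468.75ms (1)
5. 937.5ms @ 2 + 156.25ms (1/3)
6. 1093.75ms @ 7/3 + 156.25ms (1/3)
7. 1250.0ms @ 8/3 + 156.25ms (1/3)
8. 1406.25ms @ 3 + 234.375ms (1/2)
9. 1640.625ms @ 7/2 + 234.375ms (1/2)

note 9 onset = 7/2b = 1640.625ms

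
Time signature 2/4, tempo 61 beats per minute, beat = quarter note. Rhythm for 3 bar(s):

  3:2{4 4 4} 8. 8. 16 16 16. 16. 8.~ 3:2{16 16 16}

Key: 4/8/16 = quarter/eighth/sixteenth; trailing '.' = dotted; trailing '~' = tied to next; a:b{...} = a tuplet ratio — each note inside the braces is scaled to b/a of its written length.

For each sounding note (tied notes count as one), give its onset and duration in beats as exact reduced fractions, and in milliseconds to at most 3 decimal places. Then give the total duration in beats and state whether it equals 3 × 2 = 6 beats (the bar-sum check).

1) 0.0ms=0b +655.738ms=2/3b
2) 655.738ms=2/3b +655.738ms=2/3b
3) 1311.475ms=4/3b +655.738ms=2/3b
4) 1967.213ms=2b +737.705ms=3/4b
5) 2704.918ms=11/4b +737.705ms=3/4b
6) 3442.623ms=7/2b +245.902ms=1/4b
7) 3688.525ms=15/4b +245.902ms=1/4b
8) 3934.426ms=4b +368.852ms=3/8b
9) 4303.279ms=35/8b +368.852ms=3/8b
10) 4672.131ms=19/4b +901.639ms=11/12b
11) 5573.77ms=17/3b +163.934ms=1/6b
12) 5737.705ms=35/6b +163.934ms=1/6b
Σ=6b of 6 (61bpm 2/4) — PASS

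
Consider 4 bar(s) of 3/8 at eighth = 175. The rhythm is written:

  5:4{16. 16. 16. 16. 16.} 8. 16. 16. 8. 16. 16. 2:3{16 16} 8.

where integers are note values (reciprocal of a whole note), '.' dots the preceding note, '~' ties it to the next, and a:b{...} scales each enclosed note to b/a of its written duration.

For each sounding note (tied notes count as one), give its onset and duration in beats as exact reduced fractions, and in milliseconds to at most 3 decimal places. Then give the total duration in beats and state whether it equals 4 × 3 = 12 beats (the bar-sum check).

1) 0.0ms=0b +205.714ms=3/5b
2) 205.714ms=3/5b +205.714ms=3/5b
3) 411.429ms=6/5b +205.714ms=3/5b
4) 617.143ms=9/5b +205.714ms=3/5b
5) 822.857ms=12/5b +205.714ms=3/5b
6) 1028.571ms=3b +514.286ms=3/2b
7) 1542.857ms=9/2b +257.143ms=3/4b
8) 1800.0ms=21/4b +257.143ms=3/4b
9) 2057.143ms=6b +514.286ms=3/2b
10) 2571.429ms=15/2b +257.143ms=3/4b
11) 2828.571ms=33/4b +257.143ms=3/4b
12) 3085.714ms=9b +257.143ms=3/4b
13) 3342.857ms=39/4b +257.143ms=3/4b
14) 3600.0ms=21/2b +514.286ms=3/2b
Σ=12b of 12 (175bpm 3/8) — PASS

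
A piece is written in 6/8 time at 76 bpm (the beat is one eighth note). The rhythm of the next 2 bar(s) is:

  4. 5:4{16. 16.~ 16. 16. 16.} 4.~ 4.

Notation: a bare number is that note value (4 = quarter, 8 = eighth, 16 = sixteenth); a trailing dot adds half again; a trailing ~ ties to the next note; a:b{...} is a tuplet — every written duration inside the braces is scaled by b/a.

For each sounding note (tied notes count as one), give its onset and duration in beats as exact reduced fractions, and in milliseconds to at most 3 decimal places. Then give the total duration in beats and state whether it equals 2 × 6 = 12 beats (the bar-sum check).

1) 0.0ms=0b +2368.421ms=3b
2) 2368.421ms=3b +473.684ms=3/5b
3) 2842.105ms=18/5b +947.368ms=6/5b
4) 3789.474ms=24/5b +473.684ms=3/5b
5) 4263.158ms=27/5b +473.684ms=3/5b
6) 4736.842ms=6b +4736.842ms=6b
Σ=12b of 12 (76bpm 6/8) — PASS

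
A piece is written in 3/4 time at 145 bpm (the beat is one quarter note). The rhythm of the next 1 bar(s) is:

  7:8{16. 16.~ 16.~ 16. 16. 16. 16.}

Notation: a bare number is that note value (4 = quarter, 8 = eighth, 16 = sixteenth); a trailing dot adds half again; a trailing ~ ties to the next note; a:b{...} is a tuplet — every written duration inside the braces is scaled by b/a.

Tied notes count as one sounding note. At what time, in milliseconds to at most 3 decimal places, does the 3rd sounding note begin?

note 3 onset = 12/7b = 709.36ms

1. 0.0ms @ 0 + 177.34ms (3/7)
2. 177.34ms @ 3/7 + 532.02ms (9/7)
3. 709.36ms @ 12/7 + 177.34ms (3/7)
4. 886.7ms @ 15/7 + 177.34ms (3/7)
5. 1064.039ms @ 18/7 + 177.34ms (3/7)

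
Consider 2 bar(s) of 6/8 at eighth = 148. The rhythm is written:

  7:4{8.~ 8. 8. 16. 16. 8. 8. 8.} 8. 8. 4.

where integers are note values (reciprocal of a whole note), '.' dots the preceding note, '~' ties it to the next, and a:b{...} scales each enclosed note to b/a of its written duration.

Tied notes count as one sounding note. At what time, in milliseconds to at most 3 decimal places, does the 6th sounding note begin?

1. 0.0ms @ 0 + 694.981ms (12/7)
2. 694.981ms @ 12/7 + 347.49ms (6/7)
3. 1042.471ms @ 18/7 + 173.745ms (3/7)
4. 1216.216ms @ 3 + 173.745ms (3/7)
5. 1389.961ms @ 24/7 + 347.49ms (6/7)
6. 1737.452ms @ 30/7 + 347.49ms (6/7)
7. 2084.942ms @ 36/7 + 347.49ms (6/7)
8. 2432.432ms @ 6 + 608.108ms (3/2)
9. 3040.541ms @ 15/2 + 608.108ms (3/2)
10. 3648.649ms @ 9 + 1216.216ms (3)

note 6 onset = 30/7b = 1737.452ms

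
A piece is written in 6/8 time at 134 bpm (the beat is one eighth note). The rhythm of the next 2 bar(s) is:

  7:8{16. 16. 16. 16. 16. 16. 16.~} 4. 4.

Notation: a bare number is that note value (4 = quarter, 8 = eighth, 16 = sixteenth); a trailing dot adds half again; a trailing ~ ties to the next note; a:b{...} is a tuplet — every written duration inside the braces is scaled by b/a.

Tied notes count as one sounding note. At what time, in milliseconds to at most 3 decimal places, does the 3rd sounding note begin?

1. 0.0ms @ 0 + 383.795ms (6/7)
2. 383.795ms @ 6/7 + 383.795ms (6/7)
3. 767.591ms @ 12/7 + 383.795ms (6/7)
4. 1151.386ms @ 18/7 + 383.795ms (6/7)
5. 1535.181ms @ 24/7 + 383.795ms (6/7)
6. 1918.977ms @ 30/7 + 383.795ms (6/7)
7. 2302.772ms @ 36/7 + 1727.079ms (27/7)
8. 4029.851ms @ 9 + 1343.284ms (3)

note 3 onset = 12/7b = 767.591ms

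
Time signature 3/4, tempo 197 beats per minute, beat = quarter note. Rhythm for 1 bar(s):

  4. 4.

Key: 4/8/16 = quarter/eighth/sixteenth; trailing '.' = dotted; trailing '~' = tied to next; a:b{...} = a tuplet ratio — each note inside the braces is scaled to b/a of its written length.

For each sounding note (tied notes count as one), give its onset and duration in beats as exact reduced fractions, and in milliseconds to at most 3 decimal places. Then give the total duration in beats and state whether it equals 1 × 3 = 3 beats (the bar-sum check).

1) 0.0ms=0b +456.853ms=3/2b
2) 456.853ms=3/2b +456.853ms=3/2b
Σ=3b of 3 (197bpm 3/4) — PASS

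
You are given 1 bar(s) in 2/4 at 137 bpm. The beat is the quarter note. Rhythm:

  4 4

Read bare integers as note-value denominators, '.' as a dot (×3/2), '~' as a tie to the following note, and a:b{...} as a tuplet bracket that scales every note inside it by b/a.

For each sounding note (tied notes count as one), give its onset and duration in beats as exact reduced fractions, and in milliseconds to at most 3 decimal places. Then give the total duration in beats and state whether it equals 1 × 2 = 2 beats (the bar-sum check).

1) 0.0ms=0b +437.956ms=1b
2) 437.956ms=1b +437.956ms=1b
Σ=2b of 2 (137bpm 2/4) — PASS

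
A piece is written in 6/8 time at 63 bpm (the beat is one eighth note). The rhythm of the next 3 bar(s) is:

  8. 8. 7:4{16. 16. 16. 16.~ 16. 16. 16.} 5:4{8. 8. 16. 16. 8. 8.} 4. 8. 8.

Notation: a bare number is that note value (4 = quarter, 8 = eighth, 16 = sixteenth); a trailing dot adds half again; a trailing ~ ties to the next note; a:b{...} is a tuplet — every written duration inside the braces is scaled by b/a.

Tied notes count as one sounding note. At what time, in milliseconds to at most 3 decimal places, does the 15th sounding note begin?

note 15 onset = 12b = 11428.571ms

1. 0.0ms @ 0 + 1428.571ms (3/2)
2. 1428.571ms @ 3/2 + 1428.571ms (3/2)
3. 2857.143ms @ 3 + 408.163ms (3/7)
4. 3265.306ms @ 24/7 + 408.163ms (3/7)
5. 3673.469ms @ 27/7 + 408.163ms (3/7)
6. 4081.633ms @ 30/7 + 816.327ms (6/7)
7. 4897.959ms @ 36/7 + 408.163ms (3/7)
8. 5306.122ms @ 39/7 + 408.163ms (3/7)
9. 5714.286ms @ 6 + 1142.857ms (6/5)
10. 6857.143ms @ 36/5 + 1142.857ms (6/5)
11. 8000.0ms @ 42/5 + 571.429ms (3/5)
12. 8571.429ms @ 9 + 571.429ms (3/5)
13. 9142.857ms @ 48/5 + 1142.857ms (6/5)
14. 10285.714ms @ 54/5 + 1142.857ms (6/5)
15. 11428.571ms @ 12 + 2857.143ms (3)
16. 14285.714ms @ 15 + 1428.571ms (3/2)
17. 15714.286ms @ 33/2 + 1428.571ms (3/2)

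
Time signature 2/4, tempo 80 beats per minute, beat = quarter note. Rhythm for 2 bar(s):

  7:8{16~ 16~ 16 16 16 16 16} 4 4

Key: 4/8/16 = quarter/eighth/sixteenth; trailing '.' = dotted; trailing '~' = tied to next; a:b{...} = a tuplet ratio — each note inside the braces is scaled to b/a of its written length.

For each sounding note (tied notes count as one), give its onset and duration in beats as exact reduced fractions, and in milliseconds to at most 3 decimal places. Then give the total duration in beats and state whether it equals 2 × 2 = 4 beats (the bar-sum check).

1) 0.0ms=0b +642.857ms=6/7b
2) 642.857ms=6/7b +214.286ms=2/7b
3) 857.143ms=8/7b +214.286ms=2/7b
4) 1071.429ms=10/7b +214.286ms=2/7b
5) 1285.714ms=12/7b +214.286ms=2/7b
6) 1500.0ms=2b +750.0ms=1b
7) 2250.0ms=3b +750.0ms=1b
Σ=4b of 4 (80bpm 2/4) — PASS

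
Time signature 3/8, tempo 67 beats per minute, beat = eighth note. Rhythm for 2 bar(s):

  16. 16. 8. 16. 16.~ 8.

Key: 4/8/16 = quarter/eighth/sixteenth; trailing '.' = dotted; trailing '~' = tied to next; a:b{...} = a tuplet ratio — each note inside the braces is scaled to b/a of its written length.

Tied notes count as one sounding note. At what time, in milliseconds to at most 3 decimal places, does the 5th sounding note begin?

note 5 onset = 15/4b = 3358.209ms

1. 0.0ms @ 0 + 671.642ms (3/4)
2. 671.642ms @ 3/4 + 671.642ms (3/4)
3. 1343.284ms @ 3/2 + 1343.284ms (3/2)
4. 2686.567ms @ 3 + 671.642ms (3/4)
5. 3358.209ms @ 15/4 + 2014.925ms (9/4)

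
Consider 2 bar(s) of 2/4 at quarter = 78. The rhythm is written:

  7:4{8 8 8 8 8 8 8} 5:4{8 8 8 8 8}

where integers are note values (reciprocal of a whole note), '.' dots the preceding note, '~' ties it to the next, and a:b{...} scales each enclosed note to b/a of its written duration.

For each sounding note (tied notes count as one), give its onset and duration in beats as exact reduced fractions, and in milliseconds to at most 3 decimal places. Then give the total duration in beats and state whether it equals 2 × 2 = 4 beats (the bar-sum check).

1) 0.0ms=0b +219.78ms=2/7b
2) 219.78ms=2/7b +219.78ms=2/7b
3) 439.56ms=4/7b +219.78ms=2/7b
4) 659.341ms=6/7b +219.78ms=2/7b
5) 879.121ms=8/7b +219.78ms=2/7b
6) 1098.901ms=10/7b +219.78ms=2/7b
7) 1318.681ms=12/7b +219.78ms=2/7b
8) 1538.462ms=2b +307.692ms=2/5b
9) 1846.154ms=12/5b +307.692ms=2/5b
10) 2153.846ms=14/5b +307.692ms=2/5b
11) 2461.538ms=16/5b +307.692ms=2/5b
12) 2769.231ms=18/5b +307.692ms=2/5b
Σ=4b of 4 (78bpm 2/4) — PASS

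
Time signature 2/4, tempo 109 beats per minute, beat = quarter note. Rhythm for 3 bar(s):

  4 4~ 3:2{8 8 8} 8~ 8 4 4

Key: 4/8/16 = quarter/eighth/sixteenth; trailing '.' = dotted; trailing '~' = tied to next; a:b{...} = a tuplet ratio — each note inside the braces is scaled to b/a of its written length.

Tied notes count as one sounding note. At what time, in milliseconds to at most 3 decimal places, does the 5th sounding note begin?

1. 0.0ms @ 0 + 550.459ms (1)
2. 550.459ms @ 1 + 733.945ms (4/3)
3. 1284.404ms @ 7/3 + 183.486ms (1/3)
4. 1467.89ms @ 8/3 + 183.486ms (1/3)
5. 1651.376ms @ 3 + 550.459ms (1)
6. 2201.835ms @ 4 + 550.459ms (1)
7. 2752.294ms @ 5 + 550.459ms (1)

note 5 onset = 3b = 1651.376ms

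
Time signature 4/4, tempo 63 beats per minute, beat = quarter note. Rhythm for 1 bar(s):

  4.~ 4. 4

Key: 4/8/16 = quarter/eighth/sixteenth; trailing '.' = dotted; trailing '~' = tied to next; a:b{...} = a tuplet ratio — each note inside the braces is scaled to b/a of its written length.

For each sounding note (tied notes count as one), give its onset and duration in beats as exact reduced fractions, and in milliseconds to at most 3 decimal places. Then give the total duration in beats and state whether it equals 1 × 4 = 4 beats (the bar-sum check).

1) 0.0ms=0b +2857.143ms=3b
2) 2857.143ms=3b +952.381ms=1b
Σ=4b of 4 (63bpm 4/4) — PASS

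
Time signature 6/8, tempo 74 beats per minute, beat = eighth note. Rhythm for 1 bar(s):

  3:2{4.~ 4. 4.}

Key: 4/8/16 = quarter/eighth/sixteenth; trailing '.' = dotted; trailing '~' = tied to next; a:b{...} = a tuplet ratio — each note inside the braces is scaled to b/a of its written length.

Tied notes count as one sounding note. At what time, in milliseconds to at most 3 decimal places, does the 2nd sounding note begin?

note 2 onset = 4b = 3243.243ms

1. 0.0ms @ 0 + 3243.243ms (4)
2. 3243.243ms @ 4 + 1621.622ms (2)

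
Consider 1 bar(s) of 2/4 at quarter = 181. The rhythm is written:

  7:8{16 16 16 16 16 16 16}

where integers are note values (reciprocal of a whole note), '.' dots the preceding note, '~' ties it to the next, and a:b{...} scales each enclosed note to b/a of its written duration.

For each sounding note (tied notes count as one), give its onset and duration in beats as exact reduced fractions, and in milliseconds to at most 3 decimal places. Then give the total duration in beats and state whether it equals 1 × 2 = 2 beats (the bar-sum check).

1) 0.0ms=0b +94.712ms=2/7b
2) 94.712ms=2/7b +94.712ms=2/7b
3) 189.424ms=4/7b +94.712ms=2/7b
4) 284.136ms=6/7b +94.712ms=2/7b
5) 378.848ms=8/7b +94.712ms=2/7b
6) 473.56ms=10/7b +94.712ms=2/7b
7) 568.272ms=12/7b +94.712ms=2/7b
Σ=2b of 2 (181bpm 2/4) — PASS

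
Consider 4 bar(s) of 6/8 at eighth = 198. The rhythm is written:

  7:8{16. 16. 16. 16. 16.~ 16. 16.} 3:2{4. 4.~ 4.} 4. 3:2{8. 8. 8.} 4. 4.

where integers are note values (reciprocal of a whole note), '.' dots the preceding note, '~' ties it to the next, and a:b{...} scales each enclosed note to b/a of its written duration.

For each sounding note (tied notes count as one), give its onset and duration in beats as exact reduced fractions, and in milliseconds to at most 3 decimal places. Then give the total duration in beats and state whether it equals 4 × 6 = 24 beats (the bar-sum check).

1) 0.0ms=0b +259.74ms=6/7b
2) 259.74ms=6/7b +259.74ms=6/7b
3) 519.481ms=12/7b +259.74ms=6/7b
4) 779.221ms=18/7b +259.74ms=6/7b
5) 1038.961ms=24/7b +519.481ms=12/7b
6) 1558.442ms=36/7b +259.74ms=6/7b
7) 1818.182ms=6b +606.061ms=2b
8) 2424.242ms=8b +1212.121ms=4b
9) 3636.364ms=12b +909.091ms=3b
10) 4545.455ms=15b +303.03ms=1b
11) 4848.485ms=16b +303.03ms=1b
12) 5151.515ms=17b +303.03ms=1b
13) 5454.545ms=18b +909.091ms=3b
14) 6363.636ms=21b +909.091ms=3b
Σ=24b of 24 (198bpm 6/8) — PASS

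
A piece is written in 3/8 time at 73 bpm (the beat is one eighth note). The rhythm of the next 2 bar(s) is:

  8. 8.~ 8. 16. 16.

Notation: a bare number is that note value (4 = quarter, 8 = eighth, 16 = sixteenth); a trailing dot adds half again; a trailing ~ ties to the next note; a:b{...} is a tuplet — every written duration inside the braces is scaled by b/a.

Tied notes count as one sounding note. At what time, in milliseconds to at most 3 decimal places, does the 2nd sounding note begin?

1. 0.0ms @ 0 + 1232.877ms (3/2)
2. 1232.877ms @ 3/2 + 2465.753ms (3)
3. 3698.63ms @ 9/2 + 616.438ms (3/4)
4. 4315.068ms @ 21/4 + 616.438ms (3/4)

note 2 onset = 3/2b = 1232.877ms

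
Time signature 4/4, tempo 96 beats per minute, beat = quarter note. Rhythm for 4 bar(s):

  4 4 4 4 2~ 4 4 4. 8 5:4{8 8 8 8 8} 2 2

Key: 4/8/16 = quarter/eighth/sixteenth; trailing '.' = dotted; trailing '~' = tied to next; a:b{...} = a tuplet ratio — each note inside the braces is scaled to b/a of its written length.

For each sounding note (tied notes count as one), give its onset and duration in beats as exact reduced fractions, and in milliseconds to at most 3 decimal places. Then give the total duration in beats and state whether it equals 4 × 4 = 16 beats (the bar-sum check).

1) 0.0ms=0b +625.0ms=1b
2) 625.0ms=1b +625.0ms=1b
3) 1250.0ms=2b +625.0ms=1b
4) 1875.0ms=3b +625.0ms=1b
5) 2500.0ms=4b +1875.0ms=3b
6) 4375.0ms=7b +625.0ms=1b
7) 5000.0ms=8b +937.5ms=3/2b
8) 5937.5ms=19/2b +312.5ms=1/2b
9) 6250.0ms=10b +250.0ms=2/5b
10) 6500.0ms=52/5b +250.0ms=2/5b
11) 6750.0ms=54/5b +250.0ms=2/5b
12) 7000.0ms=56/5b +250.0ms=2/5b
13) 7250.0ms=58/5b +250.0ms=2/5b
14) 7500.0ms=12b +1250.0ms=2b
15) 8750.0ms=14b +1250.0ms=2b
Σ=16b of 16 (96bpm 4/4) — PASS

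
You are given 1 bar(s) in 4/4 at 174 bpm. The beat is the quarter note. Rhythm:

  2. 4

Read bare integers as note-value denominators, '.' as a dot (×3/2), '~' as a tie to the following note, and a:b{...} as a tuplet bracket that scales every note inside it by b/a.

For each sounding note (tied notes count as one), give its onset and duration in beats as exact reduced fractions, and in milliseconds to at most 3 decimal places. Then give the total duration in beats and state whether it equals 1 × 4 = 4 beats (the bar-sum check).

1) 0.0ms=0b +1034.483ms=3b
2) 1034.483ms=3b +344.828ms=1b
Σ=4b of 4 (174bpm 4/4) — PASS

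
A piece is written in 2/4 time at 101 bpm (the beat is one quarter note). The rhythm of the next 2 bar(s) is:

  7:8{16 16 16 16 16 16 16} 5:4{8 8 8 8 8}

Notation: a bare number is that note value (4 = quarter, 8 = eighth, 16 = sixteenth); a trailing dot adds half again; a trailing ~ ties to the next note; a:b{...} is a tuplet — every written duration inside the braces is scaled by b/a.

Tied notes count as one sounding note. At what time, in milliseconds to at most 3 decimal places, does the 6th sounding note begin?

note 6 onset = 10/7b = 848.656ms

1. 0.0ms @ 0 + 169.731ms (2/7)
2. 169.731ms @ 2/7 + 169.731ms (2/7)
3. 339.463ms @ 4/7 + 169.731ms (2/7)
4. 509.194ms @ 6/7 + 169.731ms (2/7)
5. 678.925ms @ 8/7 + 169.731ms (2/7)
6. 848.656ms @ 10/7 + 169.731ms (2/7)
7. 1018.388ms @ 12/7 + 169.731ms (2/7)
8. 1188.119ms @ 2 + 237.624ms (2/5)
9. 1425.743ms @ 12/5 + 237.624ms (2/5)
10. 1663.366ms @ 14/5 + 237.624ms (2/5)
11. 1900.99ms @ 16/5 + 237.624ms (2/5)
12. 2138.614ms @ 18/5 + 237.624ms (2/5)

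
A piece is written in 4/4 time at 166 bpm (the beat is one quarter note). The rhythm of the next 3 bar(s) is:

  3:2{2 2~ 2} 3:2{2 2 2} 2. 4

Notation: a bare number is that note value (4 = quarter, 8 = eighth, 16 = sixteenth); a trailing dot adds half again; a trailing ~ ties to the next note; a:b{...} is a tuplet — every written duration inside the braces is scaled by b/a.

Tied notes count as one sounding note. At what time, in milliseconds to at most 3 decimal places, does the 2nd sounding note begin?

1. 0.0ms @ 0 + 481.928ms (4/3)
2. 481.928ms @ 4/3 + 963.855ms (8/3)
3. 1445.783ms @ 4 + 481.928ms (4/3)
4. 1927.711ms @ 16/3 + 481.928ms (4/3)
5. 2409.639ms @ 20/3 + 481.928ms (4/3)
6. 2891.566ms @ 8 + 1084.337ms (3)
7. 3975.904ms @ 11 + 361.446ms (1)

note 2 onset = 4/3b = 481.928ms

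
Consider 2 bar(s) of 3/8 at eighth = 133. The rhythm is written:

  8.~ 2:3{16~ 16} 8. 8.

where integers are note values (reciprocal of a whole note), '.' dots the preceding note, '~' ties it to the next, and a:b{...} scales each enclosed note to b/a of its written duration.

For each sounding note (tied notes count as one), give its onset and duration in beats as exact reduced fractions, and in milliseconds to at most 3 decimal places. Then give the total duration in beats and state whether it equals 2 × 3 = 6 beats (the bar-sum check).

1) 0.0ms=0b +1353.383ms=3b
2) 1353.383ms=3b +676.692ms=3/2b
3) 2030.075ms=9/2b +676.692ms=3/2b
Σ=6b of 6 (133bpm 3/8) — PASS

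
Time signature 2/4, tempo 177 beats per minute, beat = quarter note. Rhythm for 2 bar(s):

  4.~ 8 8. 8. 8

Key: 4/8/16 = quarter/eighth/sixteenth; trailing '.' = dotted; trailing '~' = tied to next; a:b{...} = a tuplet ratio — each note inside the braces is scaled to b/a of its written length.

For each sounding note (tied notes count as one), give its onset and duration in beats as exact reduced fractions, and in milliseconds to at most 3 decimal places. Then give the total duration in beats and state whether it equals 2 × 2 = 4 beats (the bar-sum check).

1) 0.0ms=0b +677.966ms=2b
2) 677.966ms=2b +254.237ms=3/4b
3) 932.203ms=11/4b +254.237ms=3/4b
4) 1186.441ms=7/2b +169.492ms=1/2b
Σ=4b of 4 (177bpm 2/4) — PASS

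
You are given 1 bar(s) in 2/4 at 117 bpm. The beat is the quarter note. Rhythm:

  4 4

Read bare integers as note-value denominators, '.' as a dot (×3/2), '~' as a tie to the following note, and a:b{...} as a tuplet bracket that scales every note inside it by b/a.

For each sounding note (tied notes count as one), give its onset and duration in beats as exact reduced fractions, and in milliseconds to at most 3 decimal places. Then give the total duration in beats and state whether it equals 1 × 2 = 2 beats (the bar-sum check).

1) 0.0ms=0b +512.821ms=1b
2) 512.821ms=1b +512.821ms=1b
Σ=2b of 2 (117bpm 2/4) — PASS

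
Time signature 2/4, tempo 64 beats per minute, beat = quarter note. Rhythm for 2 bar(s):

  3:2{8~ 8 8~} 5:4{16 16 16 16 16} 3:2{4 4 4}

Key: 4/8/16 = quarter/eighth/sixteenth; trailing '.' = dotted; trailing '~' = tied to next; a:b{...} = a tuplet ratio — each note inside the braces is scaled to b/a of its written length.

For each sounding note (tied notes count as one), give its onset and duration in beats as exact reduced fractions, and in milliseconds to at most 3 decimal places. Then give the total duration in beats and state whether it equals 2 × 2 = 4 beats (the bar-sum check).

1) 0.0ms=0b +625.0ms=2/3b
2) 625.0ms=2/3b +500.0ms=8/15b
3) 1125.0ms=6/5b +187.5ms=1/5b
4) 1312.5ms=7/5b +187.5ms=1/5b
5) 1500.0ms=8/5b +187.5ms=1/5b
6) 1687.5ms=9/5b +187.5ms=1/5b
7) 1875.0ms=2b +625.0ms=2/3b
8) 2500.0ms=8/3b +625.0ms=2/3b
9) 3125.0ms=10/3b +625.0ms=2/3b
Σ=4b of 4 (64bpm 2/4) — PASS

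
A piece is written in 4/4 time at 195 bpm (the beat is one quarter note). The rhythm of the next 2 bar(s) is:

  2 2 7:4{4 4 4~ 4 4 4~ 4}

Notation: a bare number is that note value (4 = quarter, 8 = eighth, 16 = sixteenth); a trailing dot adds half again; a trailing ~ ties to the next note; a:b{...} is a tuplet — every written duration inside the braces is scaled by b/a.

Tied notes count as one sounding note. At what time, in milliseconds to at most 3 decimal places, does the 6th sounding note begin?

1. 0.0ms @ 0 + 615.385ms (2)
2. 615.385ms @ 2 + 615.385ms (2)
3. 1230.769ms @ 4 + 175.824ms (4/7)
4. 1406.593ms @ 32/7 + 175.824ms (4/7)
5. 1582.418ms @ 36/7 + 351.648ms (8/7)
6. 1934.066ms @ 44/7 + 175.824ms (4/7)
7. 2109.89ms @ 48/7 + 351.648ms (8/7)

note 6 onset = 44/7b = 1934.066ms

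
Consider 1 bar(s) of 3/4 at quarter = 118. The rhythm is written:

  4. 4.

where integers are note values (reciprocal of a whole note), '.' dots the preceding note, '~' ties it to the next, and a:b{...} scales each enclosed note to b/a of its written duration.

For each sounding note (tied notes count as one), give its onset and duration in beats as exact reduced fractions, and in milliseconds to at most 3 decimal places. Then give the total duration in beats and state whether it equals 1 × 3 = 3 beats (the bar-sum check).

1) 0.0ms=0b +762.712ms=3/2b
2) 762.712ms=3/2b +762.712ms=3/2b
Σ=3b of 3 (118bpm 3/4) — PASS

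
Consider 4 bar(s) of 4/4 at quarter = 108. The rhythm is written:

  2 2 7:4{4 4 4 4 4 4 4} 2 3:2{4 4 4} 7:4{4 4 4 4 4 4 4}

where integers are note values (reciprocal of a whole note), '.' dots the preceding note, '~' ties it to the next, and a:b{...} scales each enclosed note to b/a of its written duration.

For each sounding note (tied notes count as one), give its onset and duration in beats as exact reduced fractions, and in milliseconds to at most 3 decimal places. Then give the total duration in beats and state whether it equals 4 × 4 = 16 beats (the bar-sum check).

1) 0.0ms=0b +1111.111ms=2b
2) 1111.111ms=2b +1111.111ms=2b
3) 2222.222ms=4b +317.46ms=4/7b
4) 2539.683ms=32/7b +317.46ms=4/7b
5) 2857.143ms=36/7b +317.46ms=4/7b
6) 3174.603ms=40/7b +317.46ms=4/7b
7) 3492.063ms=44/7b +317.46ms=4/7b
8) 3809.524ms=48/7b +317.46ms=4/7b
9) 4126.984ms=52/7b +317.46ms=4/7b
10) 4444.444ms=8b +1111.111ms=2b
11) 5555.556ms=10b +370.37ms=2/3b
12) 5925.926ms=32/3b +370.37ms=2/3b
13) 6296.296ms=34/3b +370.37ms=2/3b
14) 6666.667ms=12b +317.46ms=4/7b
15) 6984.127ms=88/7b +317.46ms=4/7b
16) 7301.587ms=92/7b +317.46ms=4/7b
17) 7619.048ms=96/7b +317.46ms=4/7b
18) 7936.508ms=100/7b +317.46ms=4/7b
19) 8253.968ms=104/7b +317.46ms=4/7b
20) 8571.429ms=108/7b +317.46ms=4/7b
Σ=16b of 16 (108bpm 4/4) — PASS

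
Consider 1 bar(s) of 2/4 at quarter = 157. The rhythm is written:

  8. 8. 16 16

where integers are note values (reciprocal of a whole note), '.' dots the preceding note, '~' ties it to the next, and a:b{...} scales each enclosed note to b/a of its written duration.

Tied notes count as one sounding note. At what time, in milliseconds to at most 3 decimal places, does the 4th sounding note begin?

note 4 onset = 7/4b = 668.79ms

1. 0.0ms @ 0 + 286.624ms (3/4)
2. 286.624ms @ 3/4 + 286.624ms (3/4)
3. 573.248ms @ 3/2 + 95.541ms (1/4)
4. 668.79ms @ 7/4 + 95.541ms (1/4)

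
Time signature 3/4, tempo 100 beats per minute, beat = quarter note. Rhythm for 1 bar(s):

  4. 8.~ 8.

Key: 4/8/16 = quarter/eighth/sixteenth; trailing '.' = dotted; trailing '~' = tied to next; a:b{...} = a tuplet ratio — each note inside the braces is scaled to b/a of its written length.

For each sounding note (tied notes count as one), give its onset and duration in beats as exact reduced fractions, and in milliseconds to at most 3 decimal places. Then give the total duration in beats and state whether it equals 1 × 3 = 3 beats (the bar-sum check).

1) 0.0ms=0b +900.0ms=3/2b
2) 900.0ms=3/2b +900.0ms=3/2b
Σ=3b of 3 (100bpm 3/4) — PASS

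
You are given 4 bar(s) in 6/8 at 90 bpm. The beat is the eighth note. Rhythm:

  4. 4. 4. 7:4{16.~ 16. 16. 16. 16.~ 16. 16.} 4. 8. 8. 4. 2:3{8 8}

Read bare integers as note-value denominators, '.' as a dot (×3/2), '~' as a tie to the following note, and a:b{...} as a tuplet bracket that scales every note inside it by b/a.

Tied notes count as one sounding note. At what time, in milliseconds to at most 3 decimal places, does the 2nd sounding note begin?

note 2 onset = 3b = 2000.0ms

1. 0.0ms @ 0 + 2000.0ms (3)
2. 2000.0ms @ 3 + 2000.0ms (3)
3. 4000.0ms @ 6 + 2000.0ms (3)
4. 6000.0ms @ 9 + 571.429ms (6/7)
5. 6571.429ms @ 69/7 + 285.714ms (3/7)
6. 6857.143ms @ 72/7 + 285.714ms (3/7)
7. 7142.857ms @ 75/7 + 571.429ms (6/7)
8. 7714.286ms @ 81/7 + 285.714ms (3/7)
9. 8000.0ms @ 12 + 2000.0ms (3)
10. 10000.0ms @ 15 + 1000.0ms (3/2)
11. 11000.0ms @ 33/2 + 1000.0ms (3/2)
12. 12000.0ms @ 18 + 2000.0ms (3)
13. 14000.0ms @ 21 + 1000.0ms (3/2)
14. 15000.0ms @ 45/2 + 1000.0ms (3/2)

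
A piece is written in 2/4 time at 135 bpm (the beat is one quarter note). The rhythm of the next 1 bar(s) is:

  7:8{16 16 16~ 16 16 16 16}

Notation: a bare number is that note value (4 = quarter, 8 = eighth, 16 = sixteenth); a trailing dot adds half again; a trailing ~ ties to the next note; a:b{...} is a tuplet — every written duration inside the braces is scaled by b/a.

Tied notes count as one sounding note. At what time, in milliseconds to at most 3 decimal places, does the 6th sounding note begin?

1. 0.0ms @ 0 + 126.984ms (2/7)
2. 126.984ms @ 2/7 + 126.984ms (2/7)
3. 253.968ms @ 4/7 + 253.968ms (4/7)
4. 507.937ms @ 8/7 + 126.984ms (2/7)
5. 634.921ms @ 10/7 + 126.984ms (2/7)
6. 761.905ms @ 12/7 + 126.984ms (2/7)

note 6 onset = 12/7b = 761.905ms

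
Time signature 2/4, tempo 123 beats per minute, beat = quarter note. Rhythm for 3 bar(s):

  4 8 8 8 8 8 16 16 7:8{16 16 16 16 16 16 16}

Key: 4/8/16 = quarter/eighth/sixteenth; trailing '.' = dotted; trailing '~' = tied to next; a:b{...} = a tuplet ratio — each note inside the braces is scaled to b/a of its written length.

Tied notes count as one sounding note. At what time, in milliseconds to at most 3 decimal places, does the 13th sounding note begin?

note 13 onset = 36/7b = 2508.711ms

1. 0.0ms @ 0 + 487.805ms (1)
2. 487.805ms @ 1 + 243.902ms (1/2)
3. 731.707ms @ 3/2 + 243.902ms (1/2)
4. 975.61ms @ 2 + 243.902ms (1/2)
5. 1219.512ms @ 5/2 + 243.902ms (1/2)
6. 1463.415ms @ 3 + 243.902ms (1/2)
7. 1707.317ms @ 7/2 + 121.951ms (1/4)
8. 1829.268ms @ 15/4 + 121.951ms (1/4)
9. 1951.22ms @ 4 + 139.373ms (2/7)
10. 2090.592ms @ 30/7 + 139.373ms (2/7)
11. 2229.965ms @ 32/7 + 139.373ms (2/7)
12. 2369.338ms @ 34/7 + 139.373ms (2/7)
13. 2508.711ms @ 36/7 + 139.373ms (2/7)
14. 2648.084ms @ 38/7 + 139.373ms (2/7)
15. 2787.456ms @ 40/7 + 139.373ms (2/7)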